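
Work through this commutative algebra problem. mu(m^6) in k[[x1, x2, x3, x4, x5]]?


C(n+d-1,d)=C(10,6)=210


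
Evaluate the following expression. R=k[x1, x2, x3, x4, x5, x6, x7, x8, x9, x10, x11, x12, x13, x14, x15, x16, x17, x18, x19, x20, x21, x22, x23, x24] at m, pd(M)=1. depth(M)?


pd+depth=depth(R)=24
depth=24-1=23


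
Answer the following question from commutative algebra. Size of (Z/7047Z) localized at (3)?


3-primary part: 7047=3^5*29
Size=3^5=243


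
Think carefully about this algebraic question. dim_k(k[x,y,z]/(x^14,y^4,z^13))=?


Basis: x^iy^jz^k, i<14,j<4,k<13
14*4*13=728


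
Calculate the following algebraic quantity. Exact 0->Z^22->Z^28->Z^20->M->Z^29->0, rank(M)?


Alt sum=0:
(-1)^0*22 + (-1)^1*28 + (-1)^2*20 + (-1)^3*? + (-1)^4*29=0
rank(M)=43


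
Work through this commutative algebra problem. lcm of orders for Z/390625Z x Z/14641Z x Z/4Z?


Exponent = lcm of the cyclic orders; pairwise coprime => product.
5^8*11^4*2^2=390625*14641*4=22876562500


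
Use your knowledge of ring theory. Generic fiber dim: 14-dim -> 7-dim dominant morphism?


dim(fiber)=dim(X)-dim(Y)=14-7=7


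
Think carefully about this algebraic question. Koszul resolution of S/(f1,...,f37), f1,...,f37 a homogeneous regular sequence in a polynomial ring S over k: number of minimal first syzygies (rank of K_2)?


Regular sequence => Koszul complex is the minimal free resolution.
Syz_1 minimally generated by Koszul relations f_i*e_j - f_j*e_i (i<j): mu(Syz_1) = beta_2 = C(m,2) = m(m-1)/2
m=37
37*36/2 = 666


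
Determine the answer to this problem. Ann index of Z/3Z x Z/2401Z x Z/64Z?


Exponent = lcm of the cyclic orders; pairwise coprime => product.
3^1*7^4*2^6=3*2401*64=460992


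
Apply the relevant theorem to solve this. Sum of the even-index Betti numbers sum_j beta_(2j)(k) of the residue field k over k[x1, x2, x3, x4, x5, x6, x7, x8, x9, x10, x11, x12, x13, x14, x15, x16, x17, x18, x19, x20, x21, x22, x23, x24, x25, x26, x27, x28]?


Koszul resolution: beta_i(k)=C(n,i), n=28
sum_even C(28,i) = 2^(n-1) = 2^27 = 134217728


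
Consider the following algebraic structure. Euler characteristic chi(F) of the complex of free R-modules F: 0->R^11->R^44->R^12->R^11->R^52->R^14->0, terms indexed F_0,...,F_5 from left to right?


chi = sum (-1)^i * rank:
(-1)^0*11=11
(-1)^1*44=-44
(-1)^2*12=12
(-1)^3*11=-11
(-1)^4*52=52
(-1)^5*14=-14
chi=6


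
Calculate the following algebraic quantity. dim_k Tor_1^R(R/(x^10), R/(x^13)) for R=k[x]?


Tor_1(R/I,R/J)=(I cap J)/IJ=(x^13)/(x^23)
dim=23-13=min(10,13)=10


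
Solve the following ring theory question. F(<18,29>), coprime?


gcd(18,29)=1 => F=ab-a-b=18*29-18-29=522-47=475


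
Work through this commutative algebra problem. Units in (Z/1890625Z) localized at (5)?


Local ring = Z/15625Z.
phi(15625) = 5^5*(5-1) = 12500


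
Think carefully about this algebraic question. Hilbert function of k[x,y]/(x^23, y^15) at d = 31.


k[x,y], I = (x^23, y^15), d = 31
Need i < 23 and d-i < 15.
Range: 17 <= i <= 22.
H(31) = 6


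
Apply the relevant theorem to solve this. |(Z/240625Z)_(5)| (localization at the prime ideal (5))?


5-primary part: 240625=5^5*77
Size=5^5=3125


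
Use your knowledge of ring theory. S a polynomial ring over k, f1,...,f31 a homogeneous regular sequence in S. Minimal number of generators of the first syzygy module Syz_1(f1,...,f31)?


Regular sequence => Koszul complex is the minimal free resolution.
Syz_1 minimally generated by Koszul relations f_i*e_j - f_j*e_i (i<j): mu(Syz_1) = beta_2 = C(m,2) = m(m-1)/2
m=31
31*30/2 = 465


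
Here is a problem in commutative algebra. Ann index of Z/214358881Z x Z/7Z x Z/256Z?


Exponent = lcm of the cyclic orders; pairwise coprime => product.
11^8*7^1*2^8=214358881*7*256=384131114752


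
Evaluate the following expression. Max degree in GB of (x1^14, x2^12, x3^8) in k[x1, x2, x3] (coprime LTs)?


Pure powers, coprime LTs => already GB.
Degrees: 14, 12, 8
Max=14


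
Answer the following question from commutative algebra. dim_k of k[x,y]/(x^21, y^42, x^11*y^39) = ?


k[x,y]/I, I = (x^21, y^42, x^11*y^39)
Rect: 21x42=882. Corner: (21-11)x(42-39)=30.
dim = 882-30 = 852


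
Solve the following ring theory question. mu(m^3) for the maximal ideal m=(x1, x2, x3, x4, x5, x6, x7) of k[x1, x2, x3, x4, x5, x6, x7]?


Graded Nakayama: mu(m^d) = dim_k (m^d/m^(d+1)) = #degree-3 monomials in 7 vars
C(n+d-1,d)=C(9,3)=84


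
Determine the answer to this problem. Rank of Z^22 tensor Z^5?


rank(M(x)N) = rank(M)*rank(N)
22*5 = 110


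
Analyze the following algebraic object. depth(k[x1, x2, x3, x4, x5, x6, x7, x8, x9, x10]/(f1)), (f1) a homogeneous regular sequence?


depth(R)=10
depth(R/I)=10-1=9


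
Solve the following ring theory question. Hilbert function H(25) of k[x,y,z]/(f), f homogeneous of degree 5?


C(27,2)-C(22,2)=351-231=120


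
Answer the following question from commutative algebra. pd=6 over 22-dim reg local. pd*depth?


pd+depth=22
depth=22-6=16
pd*depth=6*16=96


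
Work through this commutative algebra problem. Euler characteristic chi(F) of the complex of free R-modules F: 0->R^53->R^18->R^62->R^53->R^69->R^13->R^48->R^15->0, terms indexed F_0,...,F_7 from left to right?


chi = sum (-1)^i * rank:
(-1)^0*53=53
(-1)^1*18=-18
(-1)^2*62=62
(-1)^3*53=-53
(-1)^4*69=69
(-1)^5*13=-13
(-1)^6*48=48
(-1)^7*15=-15
chi=133


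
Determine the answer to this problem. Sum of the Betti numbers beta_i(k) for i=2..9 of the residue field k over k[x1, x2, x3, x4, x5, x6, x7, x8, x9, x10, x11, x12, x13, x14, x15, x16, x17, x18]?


Koszul resolution: beta_i(k)=C(n,i), n=18
C(18,2)=153, C(18,3)=816, C(18,4)=3060, C(18,5)=8568, C(18,6)=18564, C(18,7)=31824, C(18,8)=43758, C(18,9)=48620
Sum=155363


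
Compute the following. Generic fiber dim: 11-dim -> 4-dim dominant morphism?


dim(fiber)=dim(X)-dim(Y)=11-4=7


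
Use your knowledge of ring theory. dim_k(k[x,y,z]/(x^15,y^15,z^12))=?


Basis: x^iy^jz^k, i<15,j<15,k<12
15*15*12=2700


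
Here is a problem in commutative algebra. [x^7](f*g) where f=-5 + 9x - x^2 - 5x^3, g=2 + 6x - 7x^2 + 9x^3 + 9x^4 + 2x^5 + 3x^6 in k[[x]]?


[x^7] = sum a_i*b_j, i+j=7
  9*3=27
  -1*2=-2
  -5*9=-45
Sum=-20


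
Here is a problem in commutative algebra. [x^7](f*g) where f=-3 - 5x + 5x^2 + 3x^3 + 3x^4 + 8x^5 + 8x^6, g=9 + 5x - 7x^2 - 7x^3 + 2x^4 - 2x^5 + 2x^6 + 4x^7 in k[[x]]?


[x^7] = sum a_i*b_j, i+j=7
  -3*4=-12
  -5*2=-10
  5*-2=-10
  3*2=6
  3*-7=-21
  8*-7=-56
  8*5=40
Sum=-63


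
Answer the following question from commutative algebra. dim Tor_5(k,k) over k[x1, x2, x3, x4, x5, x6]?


Koszul: C(n,i)=C(6,5)=6


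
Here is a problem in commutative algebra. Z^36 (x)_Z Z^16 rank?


rank(M(x)N) = rank(M)*rank(N)
36*16 = 576


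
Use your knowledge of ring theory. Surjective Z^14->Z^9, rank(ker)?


rank(ker) = 14-9 = 5


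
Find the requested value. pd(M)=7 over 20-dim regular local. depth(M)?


pd+depth=depth(R)=20
depth=20-7=13


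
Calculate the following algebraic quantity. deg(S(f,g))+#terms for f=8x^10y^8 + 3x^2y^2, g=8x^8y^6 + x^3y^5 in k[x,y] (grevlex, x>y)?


LT(f)=8x^10y^8, LT(g)=8x^8y^6
lcm(LM)=x^10y^8
S(f,g) (scaled by 64 to clear denominators) = 8*f - 8x^2y^2*g = -8x^5y^7 + 24x^2y^2
2 terms, deg 12.
12+2=14


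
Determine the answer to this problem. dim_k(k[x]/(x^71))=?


Basis: 1,x,...,x^70
dim=71


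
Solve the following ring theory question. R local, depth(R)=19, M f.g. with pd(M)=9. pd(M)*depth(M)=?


pd+depth=19
depth=19-9=10
pd*depth=9*10=90


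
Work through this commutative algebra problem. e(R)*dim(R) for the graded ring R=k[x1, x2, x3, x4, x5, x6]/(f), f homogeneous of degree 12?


e(R)=deg(f)=12, dim(R)=6-1=5
e*dim=12*5=60


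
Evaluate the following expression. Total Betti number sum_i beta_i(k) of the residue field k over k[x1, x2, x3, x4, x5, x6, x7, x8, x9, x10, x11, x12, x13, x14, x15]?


Koszul resolution: beta_i(k)=C(n,i), n=15
sum_i C(15,i) = 2^15 = 32768


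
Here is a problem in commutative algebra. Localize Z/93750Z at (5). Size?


5-primary part: 93750=5^6*6
Size=5^6=15625


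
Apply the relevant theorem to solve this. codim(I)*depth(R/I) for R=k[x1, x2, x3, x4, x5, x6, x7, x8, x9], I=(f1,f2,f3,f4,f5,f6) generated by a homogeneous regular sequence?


codim=6, depth=dim(R/I)=9-6=3
Product=6*3=18


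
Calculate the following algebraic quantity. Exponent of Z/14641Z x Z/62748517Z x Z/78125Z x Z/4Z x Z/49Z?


Exponent = lcm of the cyclic orders; pairwise coprime => product.
11^4*13^7*5^7*2^2*7^2=14641*62748517*78125*4*49=14067609635141562500


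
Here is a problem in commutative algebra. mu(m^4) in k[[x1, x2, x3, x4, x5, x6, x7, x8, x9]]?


C(n+d-1,d)=C(12,4)=495


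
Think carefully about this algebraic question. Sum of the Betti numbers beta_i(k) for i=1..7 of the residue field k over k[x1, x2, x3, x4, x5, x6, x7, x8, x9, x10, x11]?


Koszul resolution: beta_i(k)=C(n,i), n=11
C(11,1)=11, C(11,2)=55, C(11,3)=165, C(11,4)=330, C(11,5)=462, C(11,6)=462, C(11,7)=330
Sum=1815


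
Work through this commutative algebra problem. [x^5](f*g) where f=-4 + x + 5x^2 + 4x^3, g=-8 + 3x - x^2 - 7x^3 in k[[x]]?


[x^5] = sum a_i*b_j, i+j=5
  5*-7=-35
  4*-1=-4
Sum=-39


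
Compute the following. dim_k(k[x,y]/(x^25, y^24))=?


Basis: x^i*y^j, i<25, j<24
25*24=600


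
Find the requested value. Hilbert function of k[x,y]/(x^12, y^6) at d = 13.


k[x,y], I = (x^12, y^6), d = 13
Need i < 12 and d-i < 6.
Range: 8 <= i <= 11.
H(13) = 4


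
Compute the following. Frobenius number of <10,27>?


gcd(10,27)=1 => F=ab-a-b=10*27-10-27=270-37=233


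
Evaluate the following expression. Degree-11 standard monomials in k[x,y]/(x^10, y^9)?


k[x,y], I = (x^10, y^9), d = 11
Need i < 10 and d-i < 9.
Range: 3 <= i <= 9.
H(11) = 7


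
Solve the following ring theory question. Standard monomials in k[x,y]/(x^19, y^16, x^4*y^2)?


k[x,y]/I, I = (x^19, y^16, x^4*y^2)
Rect: 19x16=304. Corner: (19-4)x(16-2)=210.
dim = 304-210 = 94


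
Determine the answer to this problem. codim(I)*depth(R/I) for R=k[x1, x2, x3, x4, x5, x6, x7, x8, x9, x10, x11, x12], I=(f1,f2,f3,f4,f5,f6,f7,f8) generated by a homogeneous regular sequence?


codim=8, depth=dim(R/I)=12-8=4
Product=8*4=32


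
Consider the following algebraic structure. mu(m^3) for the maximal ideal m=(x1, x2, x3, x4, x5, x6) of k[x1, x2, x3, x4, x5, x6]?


Graded Nakayama: mu(m^d) = dim_k (m^d/m^(d+1)) = #degree-3 monomials in 6 vars
C(n+d-1,d)=C(8,3)=56


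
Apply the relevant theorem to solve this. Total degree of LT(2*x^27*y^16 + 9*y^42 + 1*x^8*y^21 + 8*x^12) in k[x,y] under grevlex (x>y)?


LT: 2*x^27*y^16
deg_x=27, deg_y=16
Total=27+16=43


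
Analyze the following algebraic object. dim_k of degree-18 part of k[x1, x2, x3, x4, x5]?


C(d+n-1,n-1)=C(22,4)=7315


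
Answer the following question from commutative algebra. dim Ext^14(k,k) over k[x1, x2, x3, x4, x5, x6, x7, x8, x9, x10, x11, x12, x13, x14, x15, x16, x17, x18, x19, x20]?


C(n,i)=C(20,14)=38760


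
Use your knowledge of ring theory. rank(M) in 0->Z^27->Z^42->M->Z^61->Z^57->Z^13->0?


Alt sum=0:
(-1)^0*27 + (-1)^1*42 + (-1)^2*? + (-1)^3*61 + (-1)^4*57 + (-1)^5*13=0
rank(M)=32


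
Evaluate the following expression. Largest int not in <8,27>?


gcd(8,27)=1 => F=ab-a-b=8*27-8-27=216-35=181


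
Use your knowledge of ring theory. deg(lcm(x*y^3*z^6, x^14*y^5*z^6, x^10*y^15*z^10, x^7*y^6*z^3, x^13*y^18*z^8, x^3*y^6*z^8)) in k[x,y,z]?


lcm = componentwise max:
x: max(1,14,10,7,13,3)=14
y: max(3,5,15,6,18,6)=18
z: max(6,6,10,3,8,8)=10
Total=14+18+10=42


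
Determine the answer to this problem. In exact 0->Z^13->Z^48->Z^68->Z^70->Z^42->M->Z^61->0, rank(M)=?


Alt sum=0:
(-1)^0*13 + (-1)^1*48 + (-1)^2*68 + (-1)^3*70 + (-1)^4*42 + (-1)^5*? + (-1)^6*61=0
rank(M)=66


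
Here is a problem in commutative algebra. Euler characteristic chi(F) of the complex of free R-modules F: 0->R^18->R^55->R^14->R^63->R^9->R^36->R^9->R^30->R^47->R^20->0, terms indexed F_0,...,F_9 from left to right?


chi = sum (-1)^i * rank:
(-1)^0*18=18
(-1)^1*55=-55
(-1)^2*14=14
(-1)^3*63=-63
(-1)^4*9=9
(-1)^5*36=-36
(-1)^6*9=9
(-1)^7*30=-30
(-1)^8*47=47
(-1)^9*20=-20
chi=-107


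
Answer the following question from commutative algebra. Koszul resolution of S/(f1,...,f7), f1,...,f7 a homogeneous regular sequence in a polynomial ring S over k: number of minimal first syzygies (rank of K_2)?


Regular sequence => Koszul complex is the minimal free resolution.
Syz_1 minimally generated by Koszul relations f_i*e_j - f_j*e_i (i<j): mu(Syz_1) = beta_2 = C(m,2) = m(m-1)/2
m=7
7*6/2 = 21


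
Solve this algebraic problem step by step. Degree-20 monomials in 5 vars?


C(d+n-1,n-1)=C(24,4)=10626


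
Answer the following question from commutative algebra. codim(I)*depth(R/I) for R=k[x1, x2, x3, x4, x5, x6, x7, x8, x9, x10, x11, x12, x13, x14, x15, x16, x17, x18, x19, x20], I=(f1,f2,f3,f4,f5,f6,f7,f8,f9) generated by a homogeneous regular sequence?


codim=9, depth=dim(R/I)=20-9=11
Product=9*11=99


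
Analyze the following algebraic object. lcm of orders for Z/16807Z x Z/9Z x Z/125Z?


Exponent = lcm of the cyclic orders; pairwise coprime => product.
7^5*3^2*5^3=16807*9*125=18907875


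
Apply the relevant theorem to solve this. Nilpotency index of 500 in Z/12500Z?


500^k mod 12500:
k=1: 500
k=2: 0
First zero at k = 2


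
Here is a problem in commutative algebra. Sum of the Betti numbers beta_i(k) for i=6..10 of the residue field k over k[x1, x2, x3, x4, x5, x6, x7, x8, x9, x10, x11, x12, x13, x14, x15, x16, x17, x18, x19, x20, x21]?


Koszul resolution: beta_i(k)=C(n,i), n=21
C(21,6)=54264, C(21,7)=116280, C(21,8)=203490, C(21,9)=293930, C(21,10)=352716
Sum=1020680


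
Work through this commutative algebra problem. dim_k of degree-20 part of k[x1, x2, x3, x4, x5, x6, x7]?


C(d+n-1,n-1)=C(26,6)=230230


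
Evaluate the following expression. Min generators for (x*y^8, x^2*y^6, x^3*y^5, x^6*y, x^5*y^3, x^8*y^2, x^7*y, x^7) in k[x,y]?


Remove redundant (divisible by others).
x^7*y redundant.
x^8*y^2 redundant.
Min: x^7, x^6*y, x^5*y^3, x^3*y^5, x^2*y^6, x*y^8
Count=6


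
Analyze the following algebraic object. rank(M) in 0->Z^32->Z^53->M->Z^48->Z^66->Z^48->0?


Alt sum=0:
(-1)^0*32 + (-1)^1*53 + (-1)^2*? + (-1)^3*48 + (-1)^4*66 + (-1)^5*48=0
rank(M)=51


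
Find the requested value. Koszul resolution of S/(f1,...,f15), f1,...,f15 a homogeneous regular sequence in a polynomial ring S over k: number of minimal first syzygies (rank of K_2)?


Regular sequence => Koszul complex is the minimal free resolution.
Syz_1 minimally generated by Koszul relations f_i*e_j - f_j*e_i (i<j): mu(Syz_1) = beta_2 = C(m,2) = m(m-1)/2
m=15
15*14/2 = 105


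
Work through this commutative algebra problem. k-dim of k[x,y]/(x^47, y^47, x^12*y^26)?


k[x,y]/I, I = (x^47, y^47, x^12*y^26)
Rect: 47x47=2209. Corner: (47-12)x(47-26)=735.
dim = 2209-735 = 1474


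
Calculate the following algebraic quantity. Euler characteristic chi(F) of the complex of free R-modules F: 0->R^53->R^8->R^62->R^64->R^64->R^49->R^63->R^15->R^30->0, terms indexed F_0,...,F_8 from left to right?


chi = sum (-1)^i * rank:
(-1)^0*53=53
(-1)^1*8=-8
(-1)^2*62=62
(-1)^3*64=-64
(-1)^4*64=64
(-1)^5*49=-49
(-1)^6*63=63
(-1)^7*15=-15
(-1)^8*30=30
chi=136


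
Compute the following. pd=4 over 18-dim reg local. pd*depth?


pd+depth=18
depth=18-4=14
pd*depth=4*14=56


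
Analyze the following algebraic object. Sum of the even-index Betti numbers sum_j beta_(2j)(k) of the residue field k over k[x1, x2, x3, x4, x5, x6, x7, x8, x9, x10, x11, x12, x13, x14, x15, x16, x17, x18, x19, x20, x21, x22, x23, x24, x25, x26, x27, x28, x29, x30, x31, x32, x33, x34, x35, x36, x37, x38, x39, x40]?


Koszul resolution: beta_i(k)=C(n,i), n=40
sum_even C(40,i) = 2^(n-1) = 2^39 = 549755813888


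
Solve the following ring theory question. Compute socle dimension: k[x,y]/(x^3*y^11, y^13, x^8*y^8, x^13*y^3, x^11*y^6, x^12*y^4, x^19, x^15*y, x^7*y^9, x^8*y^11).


Socle = ann(m) = span of standard monomials u with x*u, y*u in I (staircase corners).
Redundant generators: x^8*y^11
Minimal generators: x^19, x^15*y, x^13*y^3, x^12*y^4, x^11*y^6, x^8*y^8, x^7*y^9, x^3*y^11, y^13
Corners: x^2y^12, x^6y^10, x^7y^8, x^10y^7, x^11y^5, x^12y^3, x^14y^2, x^18
Socle dim=8


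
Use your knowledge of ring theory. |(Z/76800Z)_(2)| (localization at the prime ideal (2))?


2-primary part: 76800=2^10*75
Size=2^10=1024


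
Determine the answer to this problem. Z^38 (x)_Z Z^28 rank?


rank(M(x)N) = rank(M)*rank(N)
38*28 = 1064


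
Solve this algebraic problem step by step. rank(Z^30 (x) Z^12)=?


rank(M(x)N) = rank(M)*rank(N)
30*12 = 360


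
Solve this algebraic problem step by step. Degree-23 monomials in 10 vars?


C(d+n-1,n-1)=C(32,9)=28048800


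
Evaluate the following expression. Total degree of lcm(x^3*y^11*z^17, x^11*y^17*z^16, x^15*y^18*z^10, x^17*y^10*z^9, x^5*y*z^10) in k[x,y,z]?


lcm = componentwise max:
x: max(3,11,15,17,5)=17
y: max(11,17,18,10,1)=18
z: max(17,16,10,9,10)=17
Total=17+18+17=52


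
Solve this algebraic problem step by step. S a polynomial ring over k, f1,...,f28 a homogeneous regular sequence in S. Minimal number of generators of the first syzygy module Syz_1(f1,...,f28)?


Regular sequence => Koszul complex is the minimal free resolution.
Syz_1 minimally generated by Koszul relations f_i*e_j - f_j*e_i (i<j): mu(Syz_1) = beta_2 = C(m,2) = m(m-1)/2
m=28
28*27/2 = 378


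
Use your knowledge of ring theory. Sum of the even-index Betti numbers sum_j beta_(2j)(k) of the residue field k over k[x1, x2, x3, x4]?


Koszul resolution: beta_i(k)=C(n,i), n=4
sum_even C(4,i) = 2^(n-1) = 2^3 = 8


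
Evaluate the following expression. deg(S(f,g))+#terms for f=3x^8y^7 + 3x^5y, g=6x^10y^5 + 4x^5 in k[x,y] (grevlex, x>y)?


LT(f)=3x^8y^7, LT(g)=6x^10y^5
lcm(LM)=x^10y^7
S(f,g) (scaled by 18 to clear denominators) = 6x^2*f - 3y^2*g = 18x^7y - 12x^5y^2
2 terms, deg 8.
8+2=10


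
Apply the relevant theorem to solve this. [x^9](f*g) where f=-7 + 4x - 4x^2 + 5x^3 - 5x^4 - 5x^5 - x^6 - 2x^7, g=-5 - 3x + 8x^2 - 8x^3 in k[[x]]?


[x^9] = sum a_i*b_j, i+j=9
  -1*-8=8
  -2*8=-16
Sum=-8


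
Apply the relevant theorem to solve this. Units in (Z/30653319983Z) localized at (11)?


Local ring = Z/2357947691Z.
phi(2357947691) = 11^8*(11-1) = 2143588810


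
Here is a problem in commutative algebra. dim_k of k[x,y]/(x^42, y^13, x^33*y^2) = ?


k[x,y]/I, I = (x^42, y^13, x^33*y^2)
Rect: 42x13=546. Corner: (42-33)x(13-2)=99.
dim = 546-99 = 447


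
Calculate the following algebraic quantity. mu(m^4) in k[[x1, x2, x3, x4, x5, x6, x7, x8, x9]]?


C(n+d-1,d)=C(12,4)=495


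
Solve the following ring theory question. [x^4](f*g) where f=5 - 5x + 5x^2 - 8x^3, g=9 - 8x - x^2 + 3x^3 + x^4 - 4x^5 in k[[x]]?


[x^4] = sum a_i*b_j, i+j=4
  5*1=5
  -5*3=-15
  5*-1=-5
  -8*-8=64
Sum=49


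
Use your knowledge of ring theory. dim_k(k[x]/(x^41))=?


Basis: 1,x,...,x^40
dim=41


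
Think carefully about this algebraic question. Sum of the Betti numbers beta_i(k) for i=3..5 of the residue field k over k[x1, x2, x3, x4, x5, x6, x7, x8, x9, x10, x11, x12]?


Koszul resolution: beta_i(k)=C(n,i), n=12
C(12,3)=220, C(12,4)=495, C(12,5)=792
Sum=1507


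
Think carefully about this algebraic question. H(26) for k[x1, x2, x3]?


C(d+n-1,n-1)=C(28,2)=378


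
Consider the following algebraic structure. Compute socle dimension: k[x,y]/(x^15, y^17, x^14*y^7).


Socle = ann(m) = span of standard monomials u with x*u, y*u in I (staircase corners).
Minimal generators: x^15, x^14*y^7, y^17
Corners: x^13y^16, x^14y^6
Socle dim=2


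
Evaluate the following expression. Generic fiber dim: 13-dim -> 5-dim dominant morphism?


dim(fiber)=dim(X)-dim(Y)=13-5=8


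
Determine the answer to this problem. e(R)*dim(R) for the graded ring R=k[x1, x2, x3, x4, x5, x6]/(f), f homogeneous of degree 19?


e(R)=deg(f)=19, dim(R)=6-1=5
e*dim=19*5=95


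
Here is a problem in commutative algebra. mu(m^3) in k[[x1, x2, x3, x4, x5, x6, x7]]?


C(n+d-1,d)=C(9,3)=84


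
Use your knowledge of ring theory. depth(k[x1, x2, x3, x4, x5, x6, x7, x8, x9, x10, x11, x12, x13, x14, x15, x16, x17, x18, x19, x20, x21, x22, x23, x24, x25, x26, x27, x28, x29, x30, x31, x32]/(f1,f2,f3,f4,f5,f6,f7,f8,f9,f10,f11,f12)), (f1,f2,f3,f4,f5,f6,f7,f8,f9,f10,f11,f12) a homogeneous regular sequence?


depth(R)=32
depth(R/I)=32-12=20


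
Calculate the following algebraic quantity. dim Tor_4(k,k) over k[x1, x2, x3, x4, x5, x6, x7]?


Koszul: C(n,i)=C(7,4)=35


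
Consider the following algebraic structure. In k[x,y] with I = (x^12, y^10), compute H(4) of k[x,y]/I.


k[x,y], I = (x^12, y^10), d = 4
Need i < 12 and d-i < 10.
Range: 0 <= i <= 4.
H(4) = 5


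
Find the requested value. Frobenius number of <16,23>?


gcd(16,23)=1 => F=ab-a-b=16*23-16-23=368-39=329


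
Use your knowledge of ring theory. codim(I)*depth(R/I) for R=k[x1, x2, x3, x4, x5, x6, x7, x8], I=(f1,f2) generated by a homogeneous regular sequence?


codim=2, depth=dim(R/I)=8-2=6
Product=2*6=12


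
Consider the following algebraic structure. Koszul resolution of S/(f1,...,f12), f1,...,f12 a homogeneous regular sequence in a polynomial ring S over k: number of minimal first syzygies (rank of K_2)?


Regular sequence => Koszul complex is the minimal free resolution.
Syz_1 minimally generated by Koszul relations f_i*e_j - f_j*e_i (i<j): mu(Syz_1) = beta_2 = C(m,2) = m(m-1)/2
m=12
12*11/2 = 66


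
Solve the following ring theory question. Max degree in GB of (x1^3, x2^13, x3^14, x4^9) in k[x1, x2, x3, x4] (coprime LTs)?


Pure powers, coprime LTs => already GB.
Degrees: 3, 13, 14, 9
Max=14


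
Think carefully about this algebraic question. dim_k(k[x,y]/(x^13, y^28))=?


Basis: x^i*y^j, i<13, j<28
13*28=364


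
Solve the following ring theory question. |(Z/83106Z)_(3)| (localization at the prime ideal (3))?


3-primary part: 83106=3^7*38
Size=3^7=2187


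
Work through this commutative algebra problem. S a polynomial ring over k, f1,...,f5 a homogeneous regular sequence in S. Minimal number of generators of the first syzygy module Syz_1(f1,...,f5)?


Regular sequence => Koszul complex is the minimal free resolution.
Syz_1 minimally generated by Koszul relations f_i*e_j - f_j*e_i (i<j): mu(Syz_1) = beta_2 = C(m,2) = m(m-1)/2
m=5
5*4/2 = 10


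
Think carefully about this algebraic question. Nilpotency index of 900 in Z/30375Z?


900^k mod 30375:
k=1: 900
k=2: 20250
k=3: 0
First zero at k = 3


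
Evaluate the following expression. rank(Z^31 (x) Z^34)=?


rank(M(x)N) = rank(M)*rank(N)
31*34 = 1054


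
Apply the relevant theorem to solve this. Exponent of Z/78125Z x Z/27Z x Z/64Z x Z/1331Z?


Exponent = lcm of the cyclic orders; pairwise coprime => product.
5^7*3^3*2^6*11^3=78125*27*64*1331=179685000000


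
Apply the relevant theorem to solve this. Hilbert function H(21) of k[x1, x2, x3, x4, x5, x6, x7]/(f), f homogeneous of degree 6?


C(27,6)-C(21,6)=296010-54264=241746


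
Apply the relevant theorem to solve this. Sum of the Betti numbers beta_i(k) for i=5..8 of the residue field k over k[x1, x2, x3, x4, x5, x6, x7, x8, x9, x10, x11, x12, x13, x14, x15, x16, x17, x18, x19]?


Koszul resolution: beta_i(k)=C(n,i), n=19
C(19,5)=11628, C(19,6)=27132, C(19,7)=50388, C(19,8)=75582
Sum=164730


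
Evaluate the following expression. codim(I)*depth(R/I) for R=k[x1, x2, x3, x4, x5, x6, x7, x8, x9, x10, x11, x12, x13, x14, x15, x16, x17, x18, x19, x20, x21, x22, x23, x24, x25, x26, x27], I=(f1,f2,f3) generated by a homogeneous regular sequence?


codim=3, depth=dim(R/I)=27-3=24
Product=3*24=72


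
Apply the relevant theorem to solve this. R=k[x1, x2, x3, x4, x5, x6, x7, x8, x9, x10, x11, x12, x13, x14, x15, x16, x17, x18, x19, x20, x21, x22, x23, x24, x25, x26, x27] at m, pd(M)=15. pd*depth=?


pd+depth=27
depth=27-15=12
pd*depth=15*12=180


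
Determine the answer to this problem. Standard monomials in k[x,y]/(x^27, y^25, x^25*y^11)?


k[x,y]/I, I = (x^27, y^25, x^25*y^11)
Rect: 27x25=675. Corner: (27-25)x(25-11)=28.
dim = 675-28 = 647


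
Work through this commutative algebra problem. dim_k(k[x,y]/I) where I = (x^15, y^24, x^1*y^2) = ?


k[x,y]/I, I = (x^15, y^24, x^1*y^2)
Rect: 15x24=360. Corner: (15-1)x(24-2)=308.
dim = 360-308 = 52


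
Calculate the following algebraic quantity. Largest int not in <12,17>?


gcd(12,17)=1 => F=ab-a-b=12*17-12-17=204-29=175


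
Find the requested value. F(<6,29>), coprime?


gcd(6,29)=1 => F=ab-a-b=6*29-6-29=174-35=139


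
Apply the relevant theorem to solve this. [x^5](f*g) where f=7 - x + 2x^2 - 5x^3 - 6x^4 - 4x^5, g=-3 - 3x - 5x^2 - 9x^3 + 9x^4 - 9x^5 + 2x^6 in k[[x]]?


[x^5] = sum a_i*b_j, i+j=5
  7*-9=-63
  -1*9=-9
  2*-9=-18
  -5*-5=25
  -6*-3=18
  -4*-3=12
Sum=-35


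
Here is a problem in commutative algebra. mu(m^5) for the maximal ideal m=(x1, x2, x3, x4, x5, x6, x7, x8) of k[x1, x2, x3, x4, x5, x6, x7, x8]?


Graded Nakayama: mu(m^d) = dim_k (m^d/m^(d+1)) = #degree-5 monomials in 8 vars
C(n+d-1,d)=C(12,5)=792


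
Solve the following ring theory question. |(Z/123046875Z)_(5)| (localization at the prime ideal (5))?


5-primary part: 123046875=5^9*63
Size=5^9=1953125


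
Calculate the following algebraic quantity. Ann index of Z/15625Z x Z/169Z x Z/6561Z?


Exponent = lcm of the cyclic orders; pairwise coprime => product.
5^6*13^2*3^8=15625*169*6561=17325140625


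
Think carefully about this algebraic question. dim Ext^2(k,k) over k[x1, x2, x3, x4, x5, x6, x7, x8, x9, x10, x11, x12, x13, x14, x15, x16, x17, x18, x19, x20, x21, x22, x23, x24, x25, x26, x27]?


C(n,i)=C(27,2)=351


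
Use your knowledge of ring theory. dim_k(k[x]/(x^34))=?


Basis: 1,x,...,x^33
dim=34


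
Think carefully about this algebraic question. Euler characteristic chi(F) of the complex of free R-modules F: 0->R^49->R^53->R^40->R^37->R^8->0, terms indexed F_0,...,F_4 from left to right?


chi = sum (-1)^i * rank:
(-1)^0*49=49
(-1)^1*53=-53
(-1)^2*40=40
(-1)^3*37=-37
(-1)^4*8=8
chi=7


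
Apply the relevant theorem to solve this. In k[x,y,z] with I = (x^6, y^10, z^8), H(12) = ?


Need i<6, j<10, k<8 with i+j+k=12.
For each i, j ranges over max(0,12-i-7)..min(9,12-i):
  i=0: j in [5,9] -> 5
  i=1: j in [4,9] -> 6
  i=2: j in [3,9] -> 7
  i=3: j in [2,9] -> 8
  i=4: j in [1,8] -> 8
  i=5: j in [0,7] -> 8
H(12) = 5+6+7+8+8+8 = 42


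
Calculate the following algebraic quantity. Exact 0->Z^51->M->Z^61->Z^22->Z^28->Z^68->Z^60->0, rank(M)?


Alt sum=0:
(-1)^0*51 + (-1)^1*? + (-1)^2*61 + (-1)^3*22 + (-1)^4*28 + (-1)^5*68 + (-1)^6*60=0
rank(M)=110


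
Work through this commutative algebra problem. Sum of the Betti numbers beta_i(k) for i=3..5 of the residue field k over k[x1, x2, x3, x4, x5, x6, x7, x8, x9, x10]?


Koszul resolution: beta_i(k)=C(n,i), n=10
C(10,3)=120, C(10,4)=210, C(10,5)=252
Sum=582


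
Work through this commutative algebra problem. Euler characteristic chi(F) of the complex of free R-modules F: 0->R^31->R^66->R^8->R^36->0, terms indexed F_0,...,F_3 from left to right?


chi = sum (-1)^i * rank:
(-1)^0*31=31
(-1)^1*66=-66
(-1)^2*8=8
(-1)^3*36=-36
chi=-63


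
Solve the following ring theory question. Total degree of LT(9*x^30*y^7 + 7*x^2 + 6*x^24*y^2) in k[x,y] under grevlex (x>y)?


LT: 9*x^30*y^7
deg_x=30, deg_y=7
Total=30+7=37


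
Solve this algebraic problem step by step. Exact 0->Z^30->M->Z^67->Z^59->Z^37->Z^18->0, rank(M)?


Alt sum=0:
(-1)^0*30 + (-1)^1*? + (-1)^2*67 + (-1)^3*59 + (-1)^4*37 + (-1)^5*18=0
rank(M)=57


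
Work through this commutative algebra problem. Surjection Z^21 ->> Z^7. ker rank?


rank(ker) = 21-7 = 14


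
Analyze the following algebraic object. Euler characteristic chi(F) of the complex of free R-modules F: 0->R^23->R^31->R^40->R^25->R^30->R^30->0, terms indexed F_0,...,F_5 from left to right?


chi = sum (-1)^i * rank:
(-1)^0*23=23
(-1)^1*31=-31
(-1)^2*40=40
(-1)^3*25=-25
(-1)^4*30=30
(-1)^5*30=-30
chi=7


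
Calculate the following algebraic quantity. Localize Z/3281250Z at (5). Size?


5-primary part: 3281250=5^7*42
Size=5^7=78125


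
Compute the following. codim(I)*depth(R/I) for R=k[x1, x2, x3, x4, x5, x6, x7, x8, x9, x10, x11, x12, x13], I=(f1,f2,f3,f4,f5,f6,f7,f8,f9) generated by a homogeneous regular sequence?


codim=9, depth=dim(R/I)=13-9=4
Product=9*4=36


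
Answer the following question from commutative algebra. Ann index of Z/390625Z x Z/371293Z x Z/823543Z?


Exponent = lcm of the cyclic orders; pairwise coprime => product.
5^8*13^5*7^7=390625*371293*823543=119443652773046875


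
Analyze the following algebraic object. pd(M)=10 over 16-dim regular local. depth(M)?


pd+depth=depth(R)=16
depth=16-10=6


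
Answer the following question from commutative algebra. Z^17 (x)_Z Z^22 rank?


rank(M(x)N) = rank(M)*rank(N)
17*22 = 374


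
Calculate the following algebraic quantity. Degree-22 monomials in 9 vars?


C(d+n-1,n-1)=C(30,8)=5852925


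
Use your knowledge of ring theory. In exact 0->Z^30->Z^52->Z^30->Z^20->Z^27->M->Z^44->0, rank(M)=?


Alt sum=0:
(-1)^0*30 + (-1)^1*52 + (-1)^2*30 + (-1)^3*20 + (-1)^4*27 + (-1)^5*? + (-1)^6*44=0
rank(M)=59


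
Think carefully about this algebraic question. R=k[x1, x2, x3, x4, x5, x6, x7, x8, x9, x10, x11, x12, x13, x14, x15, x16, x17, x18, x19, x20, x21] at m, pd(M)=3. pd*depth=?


pd+depth=21
depth=21-3=18
pd*depth=3*18=54


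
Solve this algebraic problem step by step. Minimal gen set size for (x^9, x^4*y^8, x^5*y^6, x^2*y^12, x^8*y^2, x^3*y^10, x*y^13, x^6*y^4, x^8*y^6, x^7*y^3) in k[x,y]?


Remove redundant (divisible by others).
x^8*y^6 redundant.
Min: x^9, x^8*y^2, x^7*y^3, x^6*y^4, x^5*y^6, x^4*y^8, x^3*y^10, x^2*y^12, x*y^13
Count=9


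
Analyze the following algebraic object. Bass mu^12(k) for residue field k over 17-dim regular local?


C(n,i)=C(17,12)=6188


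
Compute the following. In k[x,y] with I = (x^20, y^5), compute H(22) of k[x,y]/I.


k[x,y], I = (x^20, y^5), d = 22
Need i < 20 and d-i < 5.
Range: 18 <= i <= 19.
H(22) = 2


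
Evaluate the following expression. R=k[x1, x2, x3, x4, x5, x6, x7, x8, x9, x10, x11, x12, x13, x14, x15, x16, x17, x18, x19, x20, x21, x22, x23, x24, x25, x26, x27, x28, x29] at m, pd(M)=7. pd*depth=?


pd+depth=29
depth=29-7=22
pd*depth=7*22=154


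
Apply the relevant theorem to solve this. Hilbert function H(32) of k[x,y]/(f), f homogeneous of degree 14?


H(t)=d for t>=d-1.
d=14, t=32
H(32)=14


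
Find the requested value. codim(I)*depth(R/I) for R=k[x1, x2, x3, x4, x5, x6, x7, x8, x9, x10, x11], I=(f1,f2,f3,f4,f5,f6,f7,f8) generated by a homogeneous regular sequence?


codim=8, depth=dim(R/I)=11-8=3
Product=8*3=24


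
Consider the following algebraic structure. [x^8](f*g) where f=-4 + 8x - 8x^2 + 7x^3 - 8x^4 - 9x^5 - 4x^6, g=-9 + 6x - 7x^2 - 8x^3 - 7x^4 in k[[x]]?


[x^8] = sum a_i*b_j, i+j=8
  -8*-7=56
  -9*-8=72
  -4*-7=28
Sum=156


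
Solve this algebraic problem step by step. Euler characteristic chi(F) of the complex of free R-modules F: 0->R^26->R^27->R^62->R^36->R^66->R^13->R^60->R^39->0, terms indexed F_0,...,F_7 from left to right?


chi = sum (-1)^i * rank:
(-1)^0*26=26
(-1)^1*27=-27
(-1)^2*62=62
(-1)^3*36=-36
(-1)^4*66=66
(-1)^5*13=-13
(-1)^6*60=60
(-1)^7*39=-39
chi=99


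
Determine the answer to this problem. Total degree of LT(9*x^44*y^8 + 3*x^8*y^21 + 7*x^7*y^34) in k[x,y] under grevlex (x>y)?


LT: 9*x^44*y^8
deg_x=44, deg_y=8
Total=44+8=52


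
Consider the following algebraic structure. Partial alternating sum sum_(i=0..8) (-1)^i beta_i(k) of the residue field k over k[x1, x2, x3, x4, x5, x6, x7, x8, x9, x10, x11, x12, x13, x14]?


Koszul resolution: beta_i(k)=C(n,i), n=14
sum_(i=0..p) (-1)^i C(n,i) = (-1)^p C(n-1,p)
(-1)^8*C(13,8) = (-1)^8*1287 = 1287


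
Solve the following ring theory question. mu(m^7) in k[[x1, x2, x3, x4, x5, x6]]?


C(n+d-1,d)=C(12,7)=792


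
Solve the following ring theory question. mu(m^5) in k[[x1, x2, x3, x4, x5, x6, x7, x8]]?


C(n+d-1,d)=C(12,5)=792


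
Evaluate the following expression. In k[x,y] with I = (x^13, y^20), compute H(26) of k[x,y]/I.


k[x,y], I = (x^13, y^20), d = 26
Need i < 13 and d-i < 20.
Range: 7 <= i <= 12.
H(26) = 6


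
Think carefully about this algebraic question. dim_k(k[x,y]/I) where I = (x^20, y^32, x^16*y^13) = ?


k[x,y]/I, I = (x^20, y^32, x^16*y^13)
Rect: 20x32=640. Corner: (20-16)x(32-13)=76.
dim = 640-76 = 564


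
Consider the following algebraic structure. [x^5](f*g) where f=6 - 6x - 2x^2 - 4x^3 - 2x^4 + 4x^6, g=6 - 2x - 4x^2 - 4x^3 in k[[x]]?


[x^5] = sum a_i*b_j, i+j=5
  -2*-4=8
  -4*-4=16
  -2*-2=4
Sum=28


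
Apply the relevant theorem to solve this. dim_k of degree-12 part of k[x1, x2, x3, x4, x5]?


C(d+n-1,n-1)=C(16,4)=1820


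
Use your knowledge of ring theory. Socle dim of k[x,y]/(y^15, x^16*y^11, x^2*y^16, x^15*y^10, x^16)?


Socle = ann(m) = span of standard monomials u with x*u, y*u in I (staircase corners).
Redundant generators: x^2*y^16, x^16*y^11
Minimal generators: x^16, x^15*y^10, y^15
Corners: x^14y^14, x^15y^9
Socle dim=2


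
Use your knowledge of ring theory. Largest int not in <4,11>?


gcd(4,11)=1 => F=ab-a-b=4*11-4-11=44-15=29


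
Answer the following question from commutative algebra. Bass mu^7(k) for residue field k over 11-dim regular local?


C(n,i)=C(11,7)=330


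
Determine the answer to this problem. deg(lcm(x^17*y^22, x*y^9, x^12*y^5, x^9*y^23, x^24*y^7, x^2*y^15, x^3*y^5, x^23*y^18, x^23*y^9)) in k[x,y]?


lcm = componentwise max:
x: max(17,1,12,9,24,2,3,23,23)=24
y: max(22,9,5,23,7,15,5,18,9)=23
Total=24+23=47


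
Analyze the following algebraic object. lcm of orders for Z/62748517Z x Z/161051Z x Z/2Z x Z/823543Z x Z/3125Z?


Exponent = lcm of the cyclic orders; pairwise coprime => product.
13^7*11^5*2^1*7^7*5^5=62748517*161051*2*823543*3125=52015549330321333006250


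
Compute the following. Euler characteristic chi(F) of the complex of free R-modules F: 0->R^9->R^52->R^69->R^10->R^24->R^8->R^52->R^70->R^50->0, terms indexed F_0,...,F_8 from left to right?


chi = sum (-1)^i * rank:
(-1)^0*9=9
(-1)^1*52=-52
(-1)^2*69=69
(-1)^3*10=-10
(-1)^4*24=24
(-1)^5*8=-8
(-1)^6*52=52
(-1)^7*70=-70
(-1)^8*50=50
chi=64


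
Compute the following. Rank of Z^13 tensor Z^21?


rank(M(x)N) = rank(M)*rank(N)
13*21 = 273


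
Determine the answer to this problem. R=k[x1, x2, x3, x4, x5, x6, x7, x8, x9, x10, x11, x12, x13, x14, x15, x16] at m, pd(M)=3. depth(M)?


pd+depth=depth(R)=16
depth=16-3=13


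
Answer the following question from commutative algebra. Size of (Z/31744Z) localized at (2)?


2-primary part: 31744=2^10*31
Size=2^10=1024


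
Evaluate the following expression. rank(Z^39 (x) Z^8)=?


rank(M(x)N) = rank(M)*rank(N)
39*8 = 312


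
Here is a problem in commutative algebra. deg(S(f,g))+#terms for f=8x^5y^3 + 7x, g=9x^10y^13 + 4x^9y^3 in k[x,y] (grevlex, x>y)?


LT(f)=8x^5y^3, LT(g)=9x^10y^13
lcm(LM)=x^10y^13
S(f,g) (scaled by 72 to clear denominators) = 9x^5y^10*f - 8*g = 63x^6y^10 - 32x^9y^3
2 terms, deg 16.
16+2=18


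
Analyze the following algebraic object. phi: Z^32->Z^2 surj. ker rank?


rank(ker) = 32-2 = 30


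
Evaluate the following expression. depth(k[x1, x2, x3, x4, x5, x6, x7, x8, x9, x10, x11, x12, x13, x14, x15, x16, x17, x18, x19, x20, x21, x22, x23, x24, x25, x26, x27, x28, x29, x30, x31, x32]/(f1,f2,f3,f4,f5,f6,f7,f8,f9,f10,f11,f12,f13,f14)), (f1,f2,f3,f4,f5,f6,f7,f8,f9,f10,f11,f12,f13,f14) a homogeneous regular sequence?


depth(R)=32
depth(R/I)=32-14=18


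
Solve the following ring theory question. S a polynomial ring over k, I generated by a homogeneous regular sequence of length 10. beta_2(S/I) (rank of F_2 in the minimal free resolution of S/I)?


Regular sequence => Koszul complex is the minimal free resolution.
Syz_1 minimally generated by Koszul relations f_i*e_j - f_j*e_i (i<j): mu(Syz_1) = beta_2 = C(m,2) = m(m-1)/2
m=10
10*9/2 = 45


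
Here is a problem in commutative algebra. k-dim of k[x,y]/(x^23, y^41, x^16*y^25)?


k[x,y]/I, I = (x^23, y^41, x^16*y^25)
Rect: 23x41=943. Corner: (23-16)x(41-25)=112.
dim = 943-112 = 831


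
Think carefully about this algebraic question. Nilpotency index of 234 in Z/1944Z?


234^k mod 1944:
k=1: 234
k=2: 324
k=3: 0
First zero at k = 3


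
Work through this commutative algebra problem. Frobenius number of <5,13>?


gcd(5,13)=1 => F=ab-a-b=5*13-5-13=65-18=47


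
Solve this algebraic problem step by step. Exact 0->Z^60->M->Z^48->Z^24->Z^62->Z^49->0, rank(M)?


Alt sum=0:
(-1)^0*60 + (-1)^1*? + (-1)^2*48 + (-1)^3*24 + (-1)^4*62 + (-1)^5*49=0
rank(M)=97


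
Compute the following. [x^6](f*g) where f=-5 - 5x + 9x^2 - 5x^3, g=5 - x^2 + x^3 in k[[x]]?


[x^6] = sum a_i*b_j, i+j=6
  -5*1=-5
Sum=-5


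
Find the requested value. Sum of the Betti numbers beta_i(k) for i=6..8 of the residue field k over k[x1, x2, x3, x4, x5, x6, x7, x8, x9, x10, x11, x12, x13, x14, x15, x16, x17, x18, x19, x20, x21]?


Koszul resolution: beta_i(k)=C(n,i), n=21
C(21,6)=54264, C(21,7)=116280, C(21,8)=203490
Sum=374034


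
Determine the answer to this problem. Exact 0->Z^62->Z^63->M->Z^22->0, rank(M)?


Alt sum=0:
(-1)^0*62 + (-1)^1*63 + (-1)^2*? + (-1)^3*22=0
rank(M)=23


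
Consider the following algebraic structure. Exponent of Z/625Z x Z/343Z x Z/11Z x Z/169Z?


Exponent = lcm of the cyclic orders; pairwise coprime => product.
5^4*7^3*11^1*13^2=625*343*11*169=398523125


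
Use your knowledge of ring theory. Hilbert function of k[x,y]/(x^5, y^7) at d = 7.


k[x,y], I = (x^5, y^7), d = 7
Need i < 5 and d-i < 7.
Range: 1 <= i <= 4.
H(7) = 4


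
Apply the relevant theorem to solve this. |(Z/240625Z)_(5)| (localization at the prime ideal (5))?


5-primary part: 240625=5^5*77
Size=5^5=3125


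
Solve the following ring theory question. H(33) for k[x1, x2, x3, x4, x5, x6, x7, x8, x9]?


C(d+n-1,n-1)=C(41,8)=95548245


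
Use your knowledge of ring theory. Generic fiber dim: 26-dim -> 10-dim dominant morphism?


dim(fiber)=dim(X)-dim(Y)=26-10=16


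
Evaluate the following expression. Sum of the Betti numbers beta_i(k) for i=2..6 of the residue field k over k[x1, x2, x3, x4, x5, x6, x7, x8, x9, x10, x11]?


Koszul resolution: beta_i(k)=C(n,i), n=11
C(11,2)=55, C(11,3)=165, C(11,4)=330, C(11,5)=462, C(11,6)=462
Sum=1474


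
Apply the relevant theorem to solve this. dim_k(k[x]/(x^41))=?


Basis: 1,x,...,x^40
dim=41


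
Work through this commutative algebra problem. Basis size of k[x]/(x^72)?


Basis: 1,x,...,x^71
dim=72


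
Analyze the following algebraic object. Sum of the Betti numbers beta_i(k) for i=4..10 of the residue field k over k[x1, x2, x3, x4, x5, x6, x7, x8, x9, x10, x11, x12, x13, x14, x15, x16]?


Koszul resolution: beta_i(k)=C(n,i), n=16
C(16,4)=1820, C(16,5)=4368, C(16,6)=8008, C(16,7)=11440, C(16,8)=12870, C(16,9)=11440, C(16,10)=8008
Sum=57954


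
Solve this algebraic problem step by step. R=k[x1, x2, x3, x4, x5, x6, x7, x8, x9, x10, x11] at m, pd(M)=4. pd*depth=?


pd+depth=11
depth=11-4=7
pd*depth=4*7=28


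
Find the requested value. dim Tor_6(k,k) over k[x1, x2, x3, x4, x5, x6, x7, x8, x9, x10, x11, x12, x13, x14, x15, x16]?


Koszul: C(n,i)=C(16,6)=8008
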